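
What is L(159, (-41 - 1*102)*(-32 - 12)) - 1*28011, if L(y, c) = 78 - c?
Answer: -34225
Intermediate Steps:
L(159, (-41 - 1*102)*(-32 - 12)) - 1*28011 = (78 - (-41 - 1*102)*(-32 - 12)) - 1*28011 = (78 - (-41 - 102)*(-44)) - 28011 = (78 - (-143)*(-44)) - 28011 = (78 - 1*6292) - 28011 = (78 - 6292) - 28011 = -6214 - 28011 = -34225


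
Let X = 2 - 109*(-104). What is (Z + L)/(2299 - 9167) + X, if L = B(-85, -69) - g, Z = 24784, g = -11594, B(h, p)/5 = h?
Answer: 77833431/6868 ≈ 11333.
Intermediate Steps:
B(h, p) = 5*h
L = 11169 (L = 5*(-85) - 1*(-11594) = -425 + 11594 = 11169)
X = 11338 (X = 2 + 11336 = 11338)
(Z + L)/(2299 - 9167) + X = (24784 + 11169)/(2299 - 9167) + 11338 = 35953/(-6868) + 11338 = 35953*(-1/6868) + 11338 = -35953/6868 + 11338 = 77833431/6868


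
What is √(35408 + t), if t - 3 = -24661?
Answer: 5*√430 ≈ 103.68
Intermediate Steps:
t = -24658 (t = 3 - 24661 = -24658)
√(35408 + t) = √(35408 - 24658) = √10750 = 5*√430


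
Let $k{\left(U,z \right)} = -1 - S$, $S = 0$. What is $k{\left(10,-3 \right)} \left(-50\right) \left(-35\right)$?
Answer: $-1750$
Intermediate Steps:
$k{\left(U,z \right)} = -1$ ($k{\left(U,z \right)} = -1 - 0 = -1 + 0 = -1$)
$k{\left(10,-3 \right)} \left(-50\right) \left(-35\right) = \left(-1\right) \left(-50\right) \left(-35\right) = 50 \left(-35\right) = -1750$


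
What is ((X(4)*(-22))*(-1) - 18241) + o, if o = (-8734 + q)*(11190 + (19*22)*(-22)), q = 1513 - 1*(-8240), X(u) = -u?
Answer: 2013557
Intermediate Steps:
q = 9753 (q = 1513 + 8240 = 9753)
o = 2031886 (o = (-8734 + 9753)*(11190 + (19*22)*(-22)) = 1019*(11190 + 418*(-22)) = 1019*(11190 - 9196) = 1019*1994 = 2031886)
((X(4)*(-22))*(-1) - 18241) + o = ((-1*4*(-22))*(-1) - 18241) + 2031886 = (-4*(-22)*(-1) - 18241) + 2031886 = (88*(-1) - 18241) + 2031886 = (-88 - 18241) + 2031886 = -18329 + 2031886 = 2013557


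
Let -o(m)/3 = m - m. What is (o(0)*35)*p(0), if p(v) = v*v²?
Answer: 0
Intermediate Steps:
p(v) = v³
o(m) = 0 (o(m) = -3*(m - m) = -3*0 = 0)
(o(0)*35)*p(0) = (0*35)*0³ = 0*0 = 0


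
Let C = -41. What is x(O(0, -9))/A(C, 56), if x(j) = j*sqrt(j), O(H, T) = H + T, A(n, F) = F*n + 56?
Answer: 27*I/2240 ≈ 0.012054*I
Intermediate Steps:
A(n, F) = 56 + F*n
x(j) = j**(3/2)
x(O(0, -9))/A(C, 56) = (0 - 9)**(3/2)/(56 + 56*(-41)) = (-9)**(3/2)/(56 - 2296) = -27*I/(-2240) = -27*I*(-1/2240) = 27*I/2240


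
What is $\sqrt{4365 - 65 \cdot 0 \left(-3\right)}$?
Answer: $3 \sqrt{485} \approx 66.068$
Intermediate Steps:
$\sqrt{4365 - 65 \cdot 0 \left(-3\right)} = \sqrt{4365 - 0} = \sqrt{4365 + 0} = \sqrt{4365} = 3 \sqrt{485}$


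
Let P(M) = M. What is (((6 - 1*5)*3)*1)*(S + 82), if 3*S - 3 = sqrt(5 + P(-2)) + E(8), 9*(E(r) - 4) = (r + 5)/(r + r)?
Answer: 36445/144 + sqrt(3) ≈ 254.82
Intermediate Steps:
E(r) = 4 + (5 + r)/(18*r) (E(r) = 4 + ((r + 5)/(r + r))/9 = 4 + ((5 + r)/((2*r)))/9 = 4 + ((5 + r)*(1/(2*r)))/9 = 4 + ((5 + r)/(2*r))/9 = 4 + (5 + r)/(18*r))
S = 1021/432 + sqrt(3)/3 (S = 1 + (sqrt(5 - 2) + (1/18)*(5 + 73*8)/8)/3 = 1 + (sqrt(3) + (1/18)*(1/8)*(5 + 584))/3 = 1 + (sqrt(3) + (1/18)*(1/8)*589)/3 = 1 + (sqrt(3) + 589/144)/3 = 1 + (589/144 + sqrt(3))/3 = 1 + (589/432 + sqrt(3)/3) = 1021/432 + sqrt(3)/3 ≈ 2.9408)
(((6 - 1*5)*3)*1)*(S + 82) = (((6 - 1*5)*3)*1)*((1021/432 + sqrt(3)/3) + 82) = (((6 - 5)*3)*1)*(36445/432 + sqrt(3)/3) = ((1*3)*1)*(36445/432 + sqrt(3)/3) = (3*1)*(36445/432 + sqrt(3)/3) = 3*(36445/432 + sqrt(3)/3) = 36445/144 + sqrt(3)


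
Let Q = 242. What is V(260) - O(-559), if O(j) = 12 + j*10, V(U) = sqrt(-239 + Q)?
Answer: 5578 + sqrt(3) ≈ 5579.7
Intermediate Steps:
V(U) = sqrt(3) (V(U) = sqrt(-239 + 242) = sqrt(3))
O(j) = 12 + 10*j
V(260) - O(-559) = sqrt(3) - (12 + 10*(-559)) = sqrt(3) - (12 - 5590) = sqrt(3) - 1*(-5578) = sqrt(3) + 5578 = 5578 + sqrt(3)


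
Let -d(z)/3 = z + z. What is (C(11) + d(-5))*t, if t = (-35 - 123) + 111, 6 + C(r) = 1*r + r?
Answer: -2162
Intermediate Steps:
C(r) = -6 + 2*r (C(r) = -6 + (1*r + r) = -6 + (r + r) = -6 + 2*r)
t = -47 (t = -158 + 111 = -47)
d(z) = -6*z (d(z) = -3*(z + z) = -6*z)
(C(11) + d(-5))*t = ((-6 + 2*11) - 6*(-5))*(-47) = ((-6 + 22) + 30)*(-47) = (16 + 30)*(-47) = 46*(-47) = -2162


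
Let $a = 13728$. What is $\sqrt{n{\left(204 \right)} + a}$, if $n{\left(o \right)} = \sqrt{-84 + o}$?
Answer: $\sqrt{13728 + 2 \sqrt{30}} \approx 117.21$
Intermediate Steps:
$\sqrt{n{\left(204 \right)} + a} = \sqrt{\sqrt{-84 + 204} + 13728} = \sqrt{\sqrt{120} + 13728} = \sqrt{2 \sqrt{30} + 13728} = \sqrt{13728 + 2 \sqrt{30}}$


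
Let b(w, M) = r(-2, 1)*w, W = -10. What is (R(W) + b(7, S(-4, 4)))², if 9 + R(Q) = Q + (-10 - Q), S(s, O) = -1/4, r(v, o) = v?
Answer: 1089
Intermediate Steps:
S(s, O) = -¼ (S(s, O) = -1*¼ = -¼)
b(w, M) = -2*w
R(Q) = -19 (R(Q) = -9 + (Q + (-10 - Q)) = -9 - 10 = -19)
(R(W) + b(7, S(-4, 4)))² = (-19 - 2*7)² = (-19 - 14)² = (-33)² = 1089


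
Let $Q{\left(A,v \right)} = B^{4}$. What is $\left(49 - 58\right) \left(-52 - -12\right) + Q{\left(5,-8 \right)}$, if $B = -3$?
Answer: $441$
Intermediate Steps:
$Q{\left(A,v \right)} = 81$ ($Q{\left(A,v \right)} = \left(-3\right)^{4} = 81$)
$\left(49 - 58\right) \left(-52 - -12\right) + Q{\left(5,-8 \right)} = \left(49 - 58\right) \left(-52 - -12\right) + 81 = \left(49 - 58\right) \left(-52 + 12\right) + 81 = \left(-9\right) \left(-40\right) + 81 = 360 + 81 = 441$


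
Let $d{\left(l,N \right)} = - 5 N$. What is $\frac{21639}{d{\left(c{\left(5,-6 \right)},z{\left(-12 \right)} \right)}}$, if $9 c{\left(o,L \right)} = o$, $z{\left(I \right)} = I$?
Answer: $\frac{7213}{20} \approx 360.65$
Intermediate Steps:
$c{\left(o,L \right)} = \frac{o}{9}$
$\frac{21639}{d{\left(c{\left(5,-6 \right)},z{\left(-12 \right)} \right)}} = \frac{21639}{\left(-5\right) \left(-12\right)} = \frac{21639}{60} = 21639 \cdot \frac{1}{60} = \frac{7213}{20}$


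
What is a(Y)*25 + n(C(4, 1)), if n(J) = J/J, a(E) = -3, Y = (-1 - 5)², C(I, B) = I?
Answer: -74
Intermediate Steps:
Y = 36 (Y = (-6)² = 36)
n(J) = 1
a(Y)*25 + n(C(4, 1)) = -3*25 + 1 = -75 + 1 = -74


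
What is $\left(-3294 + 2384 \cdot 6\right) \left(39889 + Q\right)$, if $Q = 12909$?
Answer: $581305980$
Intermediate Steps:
$\left(-3294 + 2384 \cdot 6\right) \left(39889 + Q\right) = \left(-3294 + 2384 \cdot 6\right) \left(39889 + 12909\right) = \left(-3294 + 14304\right) 52798 = 11010 \cdot 52798 = 581305980$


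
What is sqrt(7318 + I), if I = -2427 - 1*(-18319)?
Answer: sqrt(23210) ≈ 152.35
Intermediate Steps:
I = 15892 (I = -2427 + 18319 = 15892)
sqrt(7318 + I) = sqrt(7318 + 15892) = sqrt(23210)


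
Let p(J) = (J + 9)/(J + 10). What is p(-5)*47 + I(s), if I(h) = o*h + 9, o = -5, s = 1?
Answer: 208/5 ≈ 41.600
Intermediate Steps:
I(h) = 9 - 5*h (I(h) = -5*h + 9 = 9 - 5*h)
p(J) = (9 + J)/(10 + J)
p(-5)*47 + I(s) = ((9 - 5)/(10 - 5))*47 + (9 - 5*1) = (4/5)*47 + (9 - 5) = ((⅕)*4)*47 + 4 = (⅘)*47 + 4 = 188/5 + 4 = 208/5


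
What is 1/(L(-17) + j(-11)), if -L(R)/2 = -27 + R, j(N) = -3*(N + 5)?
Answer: 1/106 ≈ 0.0094340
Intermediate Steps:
j(N) = -15 - 3*N (j(N) = -3*(5 + N) = -15 - 3*N)
L(R) = 54 - 2*R (L(R) = -2*(-27 + R) = 54 - 2*R)
1/(L(-17) + j(-11)) = 1/((54 - 2*(-17)) + (-15 - 3*(-11))) = 1/((54 + 34) + (-15 + 33)) = 1/(88 + 18) = 1/106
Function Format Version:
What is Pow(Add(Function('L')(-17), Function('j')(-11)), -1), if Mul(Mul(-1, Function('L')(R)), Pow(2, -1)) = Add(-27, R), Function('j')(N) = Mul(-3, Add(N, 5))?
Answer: Rational(1, 106) ≈ 0.0094340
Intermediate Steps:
Function('j')(N) = Add(-15, Mul(-3, N)) (Function('j')(N) = Mul(-3, Add(5, N)) = Add(-15, Mul(-3, N)))
Function('L')(R) = Add(54, Mul(-2, R)) (Function('L')(R) = Mul(-2, Add(-27, R)) = Add(54, Mul(-2, R)))
Pow(Add(Function('L')(-17), Function('j')(-11)), -1) = Pow(Add(Add(54, Mul(-2, -17)), Add(-15, Mul(-3, -11))), -1) = Pow(Add(Add(54, 34), Add(-15, 33)), -1) = Pow(Add(88, 18), -1) = Pow(106, -1) = Rational(1, 106)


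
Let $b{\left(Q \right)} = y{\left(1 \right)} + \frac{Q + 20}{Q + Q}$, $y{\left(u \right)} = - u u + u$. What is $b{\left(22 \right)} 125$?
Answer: $\frac{2625}{22} \approx 119.32$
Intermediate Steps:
$y{\left(u \right)} = u - u^{2}$ ($y{\left(u \right)} = - u^{2} + u = u - u^{2}$)
$b{\left(Q \right)} = \frac{20 + Q}{2 Q}$ ($b{\left(Q \right)} = 1 \left(1 - 1\right) + \frac{Q + 20}{Q + Q} = 1 \left(1 - 1\right) + \frac{20 + Q}{2 Q} = 1 \cdot 0 + \left(20 + Q\right) \frac{1}{2 Q} = 0 + \frac{20 + Q}{2 Q} = \frac{20 + Q}{2 Q}$)
$b{\left(22 \right)} 125 = \frac{20 + 22}{2 \cdot 22} \cdot 125 = \frac{1}{2} \cdot \frac{1}{22} \cdot 42 \cdot 125 = \frac{21}{22} \cdot 125 = \frac{2625}{22}$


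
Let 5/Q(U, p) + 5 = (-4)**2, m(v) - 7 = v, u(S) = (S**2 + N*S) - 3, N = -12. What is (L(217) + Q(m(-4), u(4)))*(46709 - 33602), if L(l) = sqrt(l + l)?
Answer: 65535/11 + 13107*sqrt(434) ≈ 2.7901e+5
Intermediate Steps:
u(S) = -3 + S**2 - 12*S (u(S) = (S**2 - 12*S) - 3 = -3 + S**2 - 12*S)
m(v) = 7 + v
Q(U, p) = 5/11 (Q(U, p) = 5/(-5 + (-4)**2) = 5/(-5 + 16) = 5/11)
L(l) = sqrt(2)*sqrt(l) (L(l) = sqrt(2*l) = sqrt(2)*sqrt(l))
(L(217) + Q(m(-4), u(4)))*(46709 - 33602) = (sqrt(2)*sqrt(217) + 5/11)*(46709 - 33602) = (sqrt(434) + 5/11)*13107 = (5/11 + sqrt(434))*13107 = 65535/11 + 13107*sqrt(434)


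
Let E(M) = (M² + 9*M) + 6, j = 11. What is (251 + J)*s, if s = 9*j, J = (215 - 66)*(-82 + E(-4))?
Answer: -1391247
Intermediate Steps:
E(M) = 6 + M² + 9*M
J = -14304 (J = (215 - 66)*(-82 + (6 + (-4)² + 9*(-4))) = 149*(-82 + (6 + 16 - 36)) = 149*(-82 - 14) = 149*(-96) = -14304)
s = 99 (s = 9*11 = 99)
(251 + J)*s = (251 - 14304)*99 = -14053*99 = -1391247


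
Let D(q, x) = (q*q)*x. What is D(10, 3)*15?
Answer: 4500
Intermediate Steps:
D(q, x) = x*q² (D(q, x) = q²*x = x*q²)
D(10, 3)*15 = (3*10²)*15 = (3*100)*15 = 300*15 = 4500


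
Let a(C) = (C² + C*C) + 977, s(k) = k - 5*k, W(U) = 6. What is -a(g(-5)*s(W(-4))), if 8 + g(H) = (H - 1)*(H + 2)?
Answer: -116177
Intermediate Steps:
s(k) = -4*k (s(k) = k - 5*k = -4*k)
g(H) = -8 + (-1 + H)*(2 + H) (g(H) = -8 + (H - 1)*(H + 2) = -8 + (-1 + H)*(2 + H))
a(C) = 977 + 2*C² (a(C) = (C² + C²) + 977 = 2*C² + 977 = 977 + 2*C²)
-a(g(-5)*s(W(-4))) = -(977 + 2*((-10 - 5 + (-5)²)*(-4*6))²) = -(977 + 2*((-10 - 5 + 25)*(-24))²) = -(977 + 2*(10*(-24))²) = -(977 + 2*(-240)²) = -(977 + 2*57600) = -(977 + 115200) = -1*116177 = -116177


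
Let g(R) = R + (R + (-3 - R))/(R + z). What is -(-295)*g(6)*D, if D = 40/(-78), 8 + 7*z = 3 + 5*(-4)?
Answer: -159300/221 ≈ -720.81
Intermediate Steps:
z = -25/7 (z = -8/7 + (3 + 5*(-4))/7 = -8/7 + (3 - 20)/7 = -8/7 + (⅐)*(-17) = -8/7 - 17/7 = -25/7 ≈ -3.5714)
g(R) = R - 3/(-25/7 + R) (g(R) = R + (R + (-3 - R))/(R - 25/7) = R - 3/(-25/7 + R))
D = -20/39 (D = 40*(-1/78) = -20/39 ≈ -0.51282)
-(-295)*g(6)*D = -(-295)*((-21 - 25*6 + 7*6²)/(-25 + 7*6))*(-20/39) = -(-295)*((-21 - 150 + 7*36)/(-25 + 42))*(-20/39) = -(-295)*((-21 - 150 + 252)/17)*(-20/39) = -(-295)*((1/17)*81)*(-20/39) = -(-295)*(81/17)*(-20/39) = -(-295)*(-540)/221 = -1*159300/221 = -159300/221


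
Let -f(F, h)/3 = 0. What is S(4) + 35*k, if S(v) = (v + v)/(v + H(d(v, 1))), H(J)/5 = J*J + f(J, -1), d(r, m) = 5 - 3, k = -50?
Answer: -5249/3 ≈ -1749.7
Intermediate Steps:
f(F, h) = 0 (f(F, h) = -3*0 = 0)
d(r, m) = 2
H(J) = 5*J² (H(J) = 5*(J*J + 0) = 5*(J² + 0) = 5*J²)
S(v) = 2*v/(20 + v) (S(v) = (v + v)/(v + 5*2²) = (2*v)/(v + 5*4) = (2*v)/(v + 20) = (2*v)/(20 + v) = 2*v/(20 + v))
S(4) + 35*k = 2*4/(20 + 4) + 35*(-50) = 2*4/24 - 1750 = 2*4*(1/24) - 1750 = ⅓ - 1750 = -5249/3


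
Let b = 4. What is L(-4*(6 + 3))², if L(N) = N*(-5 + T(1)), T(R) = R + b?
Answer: 0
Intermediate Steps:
T(R) = 4 + R (T(R) = R + 4 = 4 + R)
L(N) = 0 (L(N) = N*(-5 + (4 + 1)) = N*(-5 + 5) = N*0 = 0)
L(-4*(6 + 3))² = 0² = 0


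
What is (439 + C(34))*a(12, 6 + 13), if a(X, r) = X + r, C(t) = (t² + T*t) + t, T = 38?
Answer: 90551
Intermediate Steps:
C(t) = t² + 39*t (C(t) = (t² + 38*t) + t = t² + 39*t)
(439 + C(34))*a(12, 6 + 13) = (439 + 34*(39 + 34))*(12 + (6 + 13)) = (439 + 34*73)*(12 + 19) = (439 + 2482)*31 = 2921*31 = 90551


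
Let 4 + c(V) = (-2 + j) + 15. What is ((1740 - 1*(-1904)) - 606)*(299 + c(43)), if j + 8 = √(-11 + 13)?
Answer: 911400 + 3038*√2 ≈ 9.1570e+5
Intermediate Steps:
j = -8 + √2 (j = -8 + √(-11 + 13) = -8 + √2 ≈ -6.5858)
c(V) = 1 + √2 (c(V) = -4 + ((-2 + (-8 + √2)) + 15) = -4 + ((-10 + √2) + 15) = -4 + (5 + √2) = 1 + √2)
((1740 - 1*(-1904)) - 606)*(299 + c(43)) = ((1740 - 1*(-1904)) - 606)*(299 + (1 + √2)) = ((1740 + 1904) - 606)*(300 + √2) = (3644 - 606)*(300 + √2) = 3038*(300 + √2) = 911400 + 3038*√2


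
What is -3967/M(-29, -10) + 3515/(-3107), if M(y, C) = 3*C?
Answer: 12220019/93210 ≈ 131.10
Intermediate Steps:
-3967/M(-29, -10) + 3515/(-3107) = -3967/(3*(-10)) + 3515/(-3107) = -3967/(-30) + 3515*(-1/3107) = -3967*(-1/30) - 3515/3107 = 3967/30 - 3515/3107 = 12220019/93210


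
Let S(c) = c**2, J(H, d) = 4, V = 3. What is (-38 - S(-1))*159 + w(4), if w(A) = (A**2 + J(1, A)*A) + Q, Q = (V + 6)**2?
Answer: -6088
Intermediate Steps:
Q = 81 (Q = (3 + 6)**2 = 9**2 = 81)
w(A) = 81 + A**2 + 4*A (w(A) = (A**2 + 4*A) + 81 = 81 + A**2 + 4*A)
(-38 - S(-1))*159 + w(4) = (-38 - 1*(-1)**2)*159 + (81 + 4**2 + 4*4) = (-38 - 1*1)*159 + (81 + 16 + 16) = (-38 - 1)*159 + 113 = -39*159 + 113 = -6201 + 113 = -6088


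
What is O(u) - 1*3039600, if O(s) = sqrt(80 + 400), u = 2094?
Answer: -3039600 + 4*sqrt(30) ≈ -3.0396e+6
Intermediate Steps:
O(s) = 4*sqrt(30) (O(s) = sqrt(480) = 4*sqrt(30))
O(u) - 1*3039600 = 4*sqrt(30) - 1*3039600 = 4*sqrt(30) - 3039600 = -3039600 + 4*sqrt(30)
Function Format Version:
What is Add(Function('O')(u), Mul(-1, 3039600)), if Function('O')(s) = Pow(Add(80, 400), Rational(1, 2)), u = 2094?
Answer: Add(-3039600, Mul(4, Pow(30, Rational(1, 2)))) ≈ -3.0396e+6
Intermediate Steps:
Function('O')(s) = Mul(4, Pow(30, Rational(1, 2))) (Function('O')(s) = Pow(480, Rational(1, 2)) = Mul(4, Pow(30, Rational(1, 2))))
Add(Function('O')(u), Mul(-1, 3039600)) = Add(Mul(4, Pow(30, Rational(1, 2))), Mul(-1, 3039600)) = Add(Mul(4, Pow(30, Rational(1, 2))), -3039600) = Add(-3039600, Mul(4, Pow(30, Rational(1, 2))))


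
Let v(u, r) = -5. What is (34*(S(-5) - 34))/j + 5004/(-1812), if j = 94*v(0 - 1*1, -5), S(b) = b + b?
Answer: 14953/35485 ≈ 0.42139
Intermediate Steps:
S(b) = 2*b
j = -470 (j = 94*(-5) = -470)
(34*(S(-5) - 34))/j + 5004/(-1812) = (34*(2*(-5) - 34))/(-470) + 5004/(-1812) = (34*(-10 - 34))*(-1/470) + 5004*(-1/1812) = (34*(-44))*(-1/470) - 417/151 = -1496*(-1/470) - 417/151 = 748/235 - 417/151 = 14953/35485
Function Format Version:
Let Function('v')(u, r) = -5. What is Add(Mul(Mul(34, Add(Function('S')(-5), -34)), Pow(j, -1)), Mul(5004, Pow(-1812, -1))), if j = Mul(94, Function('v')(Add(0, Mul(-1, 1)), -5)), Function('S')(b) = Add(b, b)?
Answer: Rational(14953, 35485) ≈ 0.42139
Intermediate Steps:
Function('S')(b) = Mul(2, b)
j = -470 (j = Mul(94, -5) = -470)
Add(Mul(Mul(34, Add(Function('S')(-5), -34)), Pow(j, -1)), Mul(5004, Pow(-1812, -1))) = Add(Mul(Mul(34, Add(Mul(2, -5), -34)), Pow(-470, -1)), Mul(5004, Pow(-1812, -1))) = Add(Mul(Mul(34, Add(-10, -34)), Rational(-1, 470)), Mul(5004, Rational(-1, 1812))) = Add(Mul(Mul(34, -44), Rational(-1, 470)), Rational(-417, 151)) = Add(Mul(-1496, Rational(-1, 470)), Rational(-417, 151)) = Add(Rational(748, 235), Rational(-417, 151)) = Rational(14953, 35485)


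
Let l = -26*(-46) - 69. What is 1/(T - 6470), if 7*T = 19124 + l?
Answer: -1/3577 ≈ -0.00027956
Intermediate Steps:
l = 1127 (l = 1196 - 69 = 1127)
T = 2893 (T = (19124 + 1127)/7 = (1/7)*20251 = 2893)
1/(T - 6470) = 1/(2893 - 6470) = 1/(-3577) = -1/3577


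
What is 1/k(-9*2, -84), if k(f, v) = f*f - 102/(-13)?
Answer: 13/4314 ≈ 0.0030134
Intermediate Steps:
k(f, v) = 102/13 + f² (k(f, v) = f² - 102*(-1/13) = f² + 102/13 = 102/13 + f²)
1/k(-9*2, -84) = 1/(102/13 + (-9*2)²) = 1/(102/13 + (-18)²) = 1/(102/13 + 324) = 1/(4314/13) = 13/4314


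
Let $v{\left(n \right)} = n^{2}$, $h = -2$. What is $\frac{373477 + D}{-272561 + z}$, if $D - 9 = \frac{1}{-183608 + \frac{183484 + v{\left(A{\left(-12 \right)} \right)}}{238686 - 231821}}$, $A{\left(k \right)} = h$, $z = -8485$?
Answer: $- \frac{15183837575777}{11425747726512} \approx -1.3289$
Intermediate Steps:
$A{\left(k \right)} = -2$
$D = \frac{11342562023}{1260285432}$ ($D = 9 + \frac{1}{-183608 + \frac{183484 + \left(-2\right)^{2}}{238686 - 231821}} = 9 + \frac{1}{-183608 + \frac{183484 + 4}{6865}} = 9 + \frac{1}{-183608 + 183488 \cdot \frac{1}{6865}} = 9 + \frac{1}{-183608 + \frac{183488}{6865}} = 9 + \frac{1}{- \frac{1260285432}{6865}} = 9 - \frac{6865}{1260285432} = \frac{11342562023}{1260285432} \approx 9.0$)
$\frac{373477 + D}{-272561 + z} = \frac{373477 + \frac{11342562023}{1260285432}}{-272561 - 8485} = \frac{470698964849087}{1260285432 \left(-281046\right)} = \frac{470698964849087}{1260285432} \left(- \frac{1}{281046}\right) = - \frac{15183837575777}{11425747726512}$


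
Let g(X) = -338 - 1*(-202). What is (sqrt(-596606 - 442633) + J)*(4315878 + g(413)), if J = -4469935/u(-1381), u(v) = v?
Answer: 19291086216770/1381 + 12947226*I*sqrt(115471) ≈ 1.3969e+10 + 4.3996e+9*I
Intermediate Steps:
g(X) = -136 (g(X) = -338 + 202 = -136)
J = 4469935/1381 (J = -4469935/(-1381) = -4469935*(-1/1381) = 4469935/1381 ≈ 3236.7)
(sqrt(-596606 - 442633) + J)*(4315878 + g(413)) = (sqrt(-596606 - 442633) + 4469935/1381)*(4315878 - 136) = (sqrt(-1039239) + 4469935/1381)*4315742 = (3*I*sqrt(115471) + 4469935/1381)*4315742 = (4469935/1381 + 3*I*sqrt(115471))*4315742 = 19291086216770/1381 + 12947226*I*sqrt(115471)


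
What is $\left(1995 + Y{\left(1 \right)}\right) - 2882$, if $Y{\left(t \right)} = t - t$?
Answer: $-887$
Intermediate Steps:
$Y{\left(t \right)} = 0$
$\left(1995 + Y{\left(1 \right)}\right) - 2882 = \left(1995 + 0\right) - 2882 = 1995 - 2882 = -887$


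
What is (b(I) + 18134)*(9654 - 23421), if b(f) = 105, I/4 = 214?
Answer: -251096313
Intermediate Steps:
I = 856 (I = 4*214 = 856)
(b(I) + 18134)*(9654 - 23421) = (105 + 18134)*(9654 - 23421) = 18239*(-13767) = -251096313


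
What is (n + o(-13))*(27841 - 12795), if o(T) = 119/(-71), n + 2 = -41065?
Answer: -43872270296/71 ≈ -6.1792e+8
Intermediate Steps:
n = -41067 (n = -2 - 41065 = -41067)
o(T) = -119/71 (o(T) = 119*(-1/71) = -119/71)
(n + o(-13))*(27841 - 12795) = (-41067 - 119/71)*(27841 - 12795) = -2915876/71*15046 = -43872270296/71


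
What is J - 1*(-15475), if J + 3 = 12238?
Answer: 27710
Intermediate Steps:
J = 12235 (J = -3 + 12238 = 12235)
J - 1*(-15475) = 12235 - 1*(-15475) = 12235 + 15475 = 27710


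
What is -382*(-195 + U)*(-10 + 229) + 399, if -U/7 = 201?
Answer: 134020515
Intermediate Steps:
U = -1407 (U = -7*201 = -1407)
-382*(-195 + U)*(-10 + 229) + 399 = -382*(-195 - 1407)*(-10 + 229) + 399 = -(-611964)*219 + 399 = -382*(-350838) + 399 = 134020116 + 399 = 134020515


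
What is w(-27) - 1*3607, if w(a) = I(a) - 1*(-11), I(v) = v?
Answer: -3623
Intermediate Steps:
w(a) = 11 + a (w(a) = a - 1*(-11) = a + 11 = 11 + a)
w(-27) - 1*3607 = (11 - 27) - 1*3607 = -16 - 3607 = -3623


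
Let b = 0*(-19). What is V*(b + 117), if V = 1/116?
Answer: 117/116 ≈ 1.0086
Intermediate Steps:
b = 0
V = 1/116 ≈ 0.0086207
V*(b + 117) = (0 + 117)/116 = (1/116)*117 = 117/116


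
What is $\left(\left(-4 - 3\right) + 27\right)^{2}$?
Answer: $400$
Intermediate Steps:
$\left(\left(-4 - 3\right) + 27\right)^{2} = \left(-7 + 27\right)^{2} = 20^{2} = 400$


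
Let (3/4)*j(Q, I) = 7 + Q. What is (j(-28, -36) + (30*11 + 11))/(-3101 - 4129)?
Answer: -313/7230 ≈ -0.043292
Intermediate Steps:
j(Q, I) = 28/3 + 4*Q/3 (j(Q, I) = 4*(7 + Q)/3 = 28/3 + 4*Q/3)
(j(-28, -36) + (30*11 + 11))/(-3101 - 4129) = ((28/3 + (4/3)*(-28)) + (30*11 + 11))/(-3101 - 4129) = ((28/3 - 112/3) + (330 + 11))/(-7230) = (-28 + 341)*(-1/7230) = 313*(-1/7230) = -313/7230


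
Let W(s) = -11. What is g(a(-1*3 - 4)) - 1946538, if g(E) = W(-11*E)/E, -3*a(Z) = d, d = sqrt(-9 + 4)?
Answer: -1946538 - 33*I*sqrt(5)/5 ≈ -1.9465e+6 - 14.758*I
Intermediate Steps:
d = I*sqrt(5) (d = sqrt(-5) = I*sqrt(5) ≈ 2.2361*I)
a(Z) = -I*sqrt(5)/3
g(E) = -11/E
g(a(-1*3 - 4)) - 1946538 = -11*3*I*sqrt(5)/5 - 1946538 = -33*I*sqrt(5)/5 - 1946538 = -1946538 - 33*I*sqrt(5)/5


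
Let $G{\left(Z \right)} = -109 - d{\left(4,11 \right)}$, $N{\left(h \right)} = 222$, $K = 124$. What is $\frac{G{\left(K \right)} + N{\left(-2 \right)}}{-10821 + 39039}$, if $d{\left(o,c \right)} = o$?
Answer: $\frac{109}{28218} \approx 0.0038628$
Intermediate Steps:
$G{\left(Z \right)} = -113$ ($G{\left(Z \right)} = -109 - 4 = -113$)
$\frac{G{\left(K \right)} + N{\left(-2 \right)}}{-10821 + 39039} = \frac{-113 + 222}{-10821 + 39039} = \frac{109}{28218}$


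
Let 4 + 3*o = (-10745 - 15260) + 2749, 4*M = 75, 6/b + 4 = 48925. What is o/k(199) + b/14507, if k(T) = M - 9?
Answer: -22010067982726/27678180933 ≈ -795.21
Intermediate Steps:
b = 2/16307 (b = 6/(-4 + 48925) = 6/48921 = 6*(1/48921) = 2/16307 ≈ 0.00012265)
M = 75/4 (M = (¼)*75 = 75/4 ≈ 18.750)
o = -23260/3 (o = -4/3 + ((-10745 - 15260) + 2749)/3 = -4/3 + (-26005 + 2749)/3 = -4/3 + (⅓)*(-23256) = -4/3 - 7752 = -23260/3 ≈ -7753.3)
k(T) = 39/4 (k(T) = 75/4 - 9 = 39/4)
o/k(199) + b/14507 = -23260/(3*39/4) + (2/16307)/14507 = -23260/3*4/39 + (2/16307)*(1/14507) = -93040/117 + 2/236565649 = -22010067982726/27678180933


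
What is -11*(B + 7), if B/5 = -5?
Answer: 198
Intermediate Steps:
B = -25 (B = 5*(-5) = -25)
-11*(B + 7) = -11*(-25 + 7) = -11*(-18) = 198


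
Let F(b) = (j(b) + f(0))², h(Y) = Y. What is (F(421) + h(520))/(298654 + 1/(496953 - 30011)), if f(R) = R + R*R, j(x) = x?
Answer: 83004076862/139454096069 ≈ 0.59521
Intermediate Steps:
f(R) = R + R²
F(b) = b² (F(b) = (b + 0*(1 + 0))² = (b + 0*1)² = (b + 0)² = b²)
(F(421) + h(520))/(298654 + 1/(496953 - 30011)) = (421² + 520)/(298654 + 1/(496953 - 30011)) = (177241 + 520)/(298654 + 1/466942) = 177761/(298654 + 1/466942) = 177761/(139454096069/466942) = 177761*(466942/139454096069) = 83004076862/139454096069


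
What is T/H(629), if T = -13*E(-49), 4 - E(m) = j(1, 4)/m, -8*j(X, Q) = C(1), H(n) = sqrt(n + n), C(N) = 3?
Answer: -20345*sqrt(1258)/493136 ≈ -1.4633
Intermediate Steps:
H(n) = sqrt(2)*sqrt(n) (H(n) = sqrt(2*n) = sqrt(2)*sqrt(n))
j(X, Q) = -3/8 (j(X, Q) = -1/8*3 = -3/8)
E(m) = 4 + 3/(8*m) (E(m) = 4 - (-3)/(8*m) = 4 + 3/(8*m))
T = -20345/392 (T = -13*(4 + (3/8)/(-49)) = -13*(4 + (3/8)*(-1/49)) = -13*(4 - 3/392) = -13*1565/392 = -20345/392 ≈ -51.901)
T/H(629) = -20345*sqrt(1258)/1258/392 = -20345*sqrt(1258)/493136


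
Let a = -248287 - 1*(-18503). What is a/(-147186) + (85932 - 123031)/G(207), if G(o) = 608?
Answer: -2660372371/44744544 ≈ -59.457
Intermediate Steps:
a = -229784 (a = -248287 + 18503 = -229784)
a/(-147186) + (85932 - 123031)/G(207) = -229784/(-147186) + (85932 - 123031)/608 = -229784*(-1/147186) - 37099*1/608 = 114892/73593 - 37099/608 = -2660372371/44744544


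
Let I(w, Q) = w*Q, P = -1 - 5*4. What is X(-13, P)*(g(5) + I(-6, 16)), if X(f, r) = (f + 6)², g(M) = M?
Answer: -4459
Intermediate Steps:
P = -21 (P = -1 - 20 = -21)
X(f, r) = (6 + f)²
I(w, Q) = Q*w
X(-13, P)*(g(5) + I(-6, 16)) = (6 - 13)²*(5 + 16*(-6)) = (-7)²*(5 - 96) = 49*(-91) = -4459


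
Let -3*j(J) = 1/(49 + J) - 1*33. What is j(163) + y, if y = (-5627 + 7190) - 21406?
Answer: -12613153/636 ≈ -19832.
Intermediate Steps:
y = -19843 (y = 1563 - 21406 = -19843)
j(J) = 11 - 1/(3*(49 + J)) (j(J) = -(1/(49 + J) - 1*33)/3 = -(1/(49 + J) - 33)/3 = -(-33 + 1/(49 + J))/3 = 11 - 1/(3*(49 + J)))
j(163) + y = (1616 + 33*163)/(3*(49 + 163)) - 19843 = (⅓)*(1616 + 5379)/212 - 19843 = (⅓)*(1/212)*6995 - 19843 = 6995/636 - 19843 = -12613153/636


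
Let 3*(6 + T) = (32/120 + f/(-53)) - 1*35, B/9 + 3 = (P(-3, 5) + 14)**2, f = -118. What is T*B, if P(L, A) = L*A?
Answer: 80306/265 ≈ 303.04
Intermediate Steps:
P(L, A) = A*L
B = -18 (B = -27 + 9*(5*(-3) + 14)**2 = -27 + 9*(-15 + 14)**2 = -27 + 9*(-1)**2 = -27 + 9*1 = -27 + 9 = -18)
T = -40153/2385 (T = -6 + ((32/120 - 118/(-53)) - 1*35)/3 = -6 + ((32*(1/120) - 118*(-1/53)) - 35)/3 = -6 + ((4/15 + 118/53) - 35)/3 = -6 + (1982/795 - 35)/3 = -6 + (1/3)*(-25843/795) = -6 - 25843/2385 = -40153/2385 ≈ -16.836)
T*B = -40153/2385*(-18) = 80306/265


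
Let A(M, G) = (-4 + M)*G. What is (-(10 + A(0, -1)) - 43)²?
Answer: 3249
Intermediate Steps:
A(M, G) = G*(-4 + M)
(-(10 + A(0, -1)) - 43)² = (-(10 - (-4 + 0)) - 43)² = (-(10 - 1*(-4)) - 43)² = (-(10 + 4) - 43)² = (-1*14 - 43)² = (-14 - 43)² = (-57)² = 3249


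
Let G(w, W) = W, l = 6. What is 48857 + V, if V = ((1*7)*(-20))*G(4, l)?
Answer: 48017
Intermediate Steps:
V = -840 (V = ((1*7)*(-20))*6 = (7*(-20))*6 = -140*6 = -840)
48857 + V = 48857 - 840 = 48017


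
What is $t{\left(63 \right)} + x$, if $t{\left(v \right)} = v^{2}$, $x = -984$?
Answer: $2985$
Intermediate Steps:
$t{\left(63 \right)} + x = 63^{2} - 984 = 3969 - 984 = 2985$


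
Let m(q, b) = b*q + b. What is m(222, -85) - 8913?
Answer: -27868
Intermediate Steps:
m(q, b) = b + b*q
m(222, -85) - 8913 = -85*(1 + 222) - 8913 = -85*223 - 8913 = -18955 - 8913 = -27868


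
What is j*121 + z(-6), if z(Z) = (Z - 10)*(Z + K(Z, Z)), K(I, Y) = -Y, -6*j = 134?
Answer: -8107/3 ≈ -2702.3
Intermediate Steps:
j = -67/3 (j = -1/6*134 = -67/3 ≈ -22.333)
z(Z) = 0 (z(Z) = (Z - 10)*(Z - Z) = (-10 + Z)*0 = 0)
j*121 + z(-6) = -67/3*121 + 0 = -8107/3 + 0 = -8107/3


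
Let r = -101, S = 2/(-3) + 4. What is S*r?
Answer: -1010/3 ≈ -336.67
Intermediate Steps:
S = 10/3 (S = 2*(-⅓) + 4 = -⅔ + 4 = 10/3 ≈ 3.3333)
S*r = (10/3)*(-101) = -1010/3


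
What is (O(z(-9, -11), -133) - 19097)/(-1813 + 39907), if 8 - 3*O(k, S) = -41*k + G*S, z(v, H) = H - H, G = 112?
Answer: -14129/38094 ≈ -0.37090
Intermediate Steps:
z(v, H) = 0
O(k, S) = 8/3 - 112*S/3 + 41*k/3 (O(k, S) = 8/3 - (-41*k + 112*S)/3 = 8/3 + (-112*S/3 + 41*k/3) = 8/3 - 112*S/3 + 41*k/3)
(O(z(-9, -11), -133) - 19097)/(-1813 + 39907) = ((8/3 - 112/3*(-133) + (41/3)*0) - 19097)/(-1813 + 39907) = ((8/3 + 14896/3 + 0) - 19097)/38094 = (4968 - 19097)*(1/38094) = -14129*1/38094 = -14129/38094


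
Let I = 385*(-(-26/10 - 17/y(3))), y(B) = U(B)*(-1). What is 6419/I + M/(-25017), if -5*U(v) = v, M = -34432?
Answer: 909155/474672 ≈ 1.9153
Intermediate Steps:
U(v) = -v/5
y(B) = B/5 (y(B) = -B/5*(-1) = B/5)
I = 35728/3 (I = 385*(-(-26/10 - 17/((⅕)*3))) = 385*(-(-26*⅒ - 17/⅗)) = 385*(-(-13/5 - 17*5/3)) = 385*(-(-13/5 - 85/3)) = 385*(-1*(-464/15)) = 385*(464/15) = 35728/3 ≈ 11909.)
6419/I + M/(-25017) = 6419/(35728/3) - 34432/(-25017) = 6419*(3/35728) - 34432*(-1/25017) = 2751/5104 + 128/93 = 909155/474672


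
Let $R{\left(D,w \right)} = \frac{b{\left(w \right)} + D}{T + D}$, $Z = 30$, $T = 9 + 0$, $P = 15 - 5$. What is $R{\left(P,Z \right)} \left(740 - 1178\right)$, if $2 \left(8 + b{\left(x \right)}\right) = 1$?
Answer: $- \frac{1095}{19} \approx -57.632$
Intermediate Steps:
$P = 10$ ($P = 15 - 5 = 10$)
$T = 9$
$b{\left(x \right)} = - \frac{15}{2}$ ($b{\left(x \right)} = -8 + \frac{1}{2} \cdot 1 = -8 + \frac{1}{2} = - \frac{15}{2}$)
$R{\left(D,w \right)} = \frac{- \frac{15}{2} + D}{9 + D}$
$R{\left(P,Z \right)} \left(740 - 1178\right) = \frac{- \frac{15}{2} + 10}{9 + 10} \left(740 - 1178\right) = \frac{1}{19} \cdot \frac{5}{2} \left(-438\right) = \frac{5}{38} \left(-438\right) = - \frac{1095}{19}$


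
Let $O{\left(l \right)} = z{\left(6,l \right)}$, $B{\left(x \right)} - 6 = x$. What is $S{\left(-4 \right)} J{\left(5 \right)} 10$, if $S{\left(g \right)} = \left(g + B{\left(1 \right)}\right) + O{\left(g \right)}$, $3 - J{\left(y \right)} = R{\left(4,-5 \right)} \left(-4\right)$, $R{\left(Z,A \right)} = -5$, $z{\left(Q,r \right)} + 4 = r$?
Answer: $850$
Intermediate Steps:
$z{\left(Q,r \right)} = -4 + r$
$B{\left(x \right)} = 6 + x$
$O{\left(l \right)} = -4 + l$
$J{\left(y \right)} = -17$ ($J{\left(y \right)} = 3 - \left(-5\right) \left(-4\right) = 3 - 20 = -17$)
$S{\left(g \right)} = 3 + 2 g$ ($S{\left(g \right)} = \left(g + \left(6 + 1\right)\right) + \left(-4 + g\right) = \left(g + 7\right) + \left(-4 + g\right) = \left(7 + g\right) + \left(-4 + g\right) = 3 + 2 g$)
$S{\left(-4 \right)} J{\left(5 \right)} 10 = \left(3 + 2 \left(-4\right)\right) \left(-17\right) 10 = \left(3 - 8\right) \left(-17\right) 10 = \left(-5\right) \left(-17\right) 10 = 85 \cdot 10 = 850$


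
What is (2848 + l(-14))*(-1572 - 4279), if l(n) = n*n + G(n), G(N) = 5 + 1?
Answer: -17845550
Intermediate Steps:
G(N) = 6
l(n) = 6 + n² (l(n) = n*n + 6 = n² + 6 = 6 + n²)
(2848 + l(-14))*(-1572 - 4279) = (2848 + (6 + (-14)²))*(-1572 - 4279) = (2848 + (6 + 196))*(-5851) = (2848 + 202)*(-5851) = 3050*(-5851) = -17845550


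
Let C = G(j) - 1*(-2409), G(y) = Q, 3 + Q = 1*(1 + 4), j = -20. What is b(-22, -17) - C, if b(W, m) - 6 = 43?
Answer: -2362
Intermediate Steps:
b(W, m) = 49 (b(W, m) = 6 + 43 = 49)
Q = 2 (Q = -3 + 1*(1 + 4) = -3 + 1*5 = -3 + 5 = 2)
G(y) = 2
C = 2411 (C = 2 - 1*(-2409) = 2 + 2409 = 2411)
b(-22, -17) - C = 49 - 1*2411 = 49 - 2411 = -2362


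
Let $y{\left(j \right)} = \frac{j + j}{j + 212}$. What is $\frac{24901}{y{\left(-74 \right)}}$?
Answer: $- \frac{46437}{2} \approx -23219.0$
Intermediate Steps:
$y{\left(j \right)} = \frac{2 j}{212 + j}$
$\frac{24901}{y{\left(-74 \right)}} = \frac{24901}{2 \left(-74\right) \frac{1}{212 - 74}} = \frac{24901}{2 \left(-74\right) \frac{1}{138}} = \frac{24901}{- \frac{74}{69}} = 24901 \left(- \frac{69}{74}\right) = - \frac{46437}{2}$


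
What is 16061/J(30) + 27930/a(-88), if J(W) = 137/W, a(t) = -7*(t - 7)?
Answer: 487584/137 ≈ 3559.0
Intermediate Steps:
a(t) = 49 - 7*t (a(t) = -7*(-7 + t) = 49 - 7*t)
16061/J(30) + 27930/a(-88) = 16061/((137/30)) + 27930/(49 - 7*(-88)) = 16061/((137*(1/30))) + 27930/(49 + 616) = 16061/(137/30) + 27930/665 = 16061*(30/137) + 27930*(1/665) = 481830/137 + 42 = 487584/137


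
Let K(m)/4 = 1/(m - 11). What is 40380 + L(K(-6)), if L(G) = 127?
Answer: 40507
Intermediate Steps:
K(m) = 4/(-11 + m) (K(m) = 4/(m - 11) = 4/(-11 + m))
40380 + L(K(-6)) = 40380 + 127 = 40507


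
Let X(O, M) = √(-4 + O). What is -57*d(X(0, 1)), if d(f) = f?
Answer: -114*I ≈ -114.0*I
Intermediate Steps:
-57*d(X(0, 1)) = -57*√(-4 + 0) = -114*I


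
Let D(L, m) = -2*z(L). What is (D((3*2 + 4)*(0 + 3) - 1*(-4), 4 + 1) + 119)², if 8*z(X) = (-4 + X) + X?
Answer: 10609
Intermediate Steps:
z(X) = -½ + X/4 (z(X) = ((-4 + X) + X)/8 = (-4 + 2*X)/8 = -½ + X/4)
D(L, m) = 1 - L/2 (D(L, m) = -2*(-½ + L/4) = 1 - L/2)
(D((3*2 + 4)*(0 + 3) - 1*(-4), 4 + 1) + 119)² = ((1 - ((3*2 + 4)*(0 + 3) - 1*(-4))/2) + 119)² = ((1 - ((6 + 4)*3 + 4)/2) + 119)² = ((1 - (10*3 + 4)/2) + 119)² = ((1 - (30 + 4)/2) + 119)² = ((1 - ½*34) + 119)² = ((1 - 17) + 119)² = (-16 + 119)² = 103² = 10609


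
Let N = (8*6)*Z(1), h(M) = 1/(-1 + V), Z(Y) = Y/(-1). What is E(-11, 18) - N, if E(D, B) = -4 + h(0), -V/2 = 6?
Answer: 571/13 ≈ 43.923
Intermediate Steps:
V = -12 (V = -2*6 = -12)
Z(Y) = -Y (Z(Y) = Y*(-1) = -Y)
h(M) = -1/13 (h(M) = 1/(-1 - 12) = 1/(-13) = -1/13)
E(D, B) = -53/13 (E(D, B) = -4 - 1/13 = -53/13)
N = -48 (N = (8*6)*(-1*1) = 48*(-1) = -48)
E(-11, 18) - N = -53/13 - 1*(-48) = -53/13 + 48 = 571/13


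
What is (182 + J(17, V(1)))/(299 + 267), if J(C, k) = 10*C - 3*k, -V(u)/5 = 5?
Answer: 427/566 ≈ 0.75442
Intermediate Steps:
V(u) = -25 (V(u) = -5*5 = -25)
J(C, k) = -3*k + 10*C
(182 + J(17, V(1)))/(299 + 267) = (182 + (-3*(-25) + 10*17))/(299 + 267) = (182 + (75 + 170))/566 = (182 + 245)*(1/566) = 427*(1/566) = 427/566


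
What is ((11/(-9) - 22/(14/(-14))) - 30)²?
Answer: 6889/81 ≈ 85.049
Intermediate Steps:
((11/(-9) - 22/(14/(-14))) - 30)² = ((11*(-⅑) - 22/(14*(-1/14))) - 30)² = ((-11/9 - 22/(-1)) - 30)² = ((-11/9 - 22*(-1)) - 30)² = ((-11/9 + 22) - 30)² = (187/9 - 30)² = (-83/9)² = 6889/81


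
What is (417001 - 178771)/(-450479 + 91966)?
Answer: -238230/358513 ≈ -0.66449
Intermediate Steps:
(417001 - 178771)/(-450479 + 91966) = 238230/(-358513) = 238230*(-1/358513) = -238230/358513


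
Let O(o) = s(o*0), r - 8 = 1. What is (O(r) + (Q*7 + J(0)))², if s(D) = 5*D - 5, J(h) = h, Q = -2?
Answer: 361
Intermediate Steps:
r = 9 (r = 8 + 1 = 9)
s(D) = -5 + 5*D
O(o) = -5 (O(o) = -5 + 5*(o*0) = -5 + 5*0 = -5 + 0 = -5)
(O(r) + (Q*7 + J(0)))² = (-5 + (-2*7 + 0))² = (-5 + (-14 + 0))² = (-5 - 14)² = (-19)² = 361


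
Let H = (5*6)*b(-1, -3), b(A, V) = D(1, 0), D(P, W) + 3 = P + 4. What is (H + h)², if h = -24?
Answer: 1296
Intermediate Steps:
D(P, W) = 1 + P (D(P, W) = -3 + (P + 4) = -3 + (4 + P) = 1 + P)
b(A, V) = 2 (b(A, V) = 1 + 1 = 2)
H = 60 (H = (5*6)*2 = 30*2 = 60)
(H + h)² = (60 - 24)² = 36² = 1296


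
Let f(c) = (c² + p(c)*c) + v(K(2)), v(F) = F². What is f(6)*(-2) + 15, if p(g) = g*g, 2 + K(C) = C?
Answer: -489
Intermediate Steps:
K(C) = -2 + C
p(g) = g²
f(c) = c² + c³ (f(c) = (c² + c²*c) + (-2 + 2)² = (c² + c³) + 0² = (c² + c³) + 0 = c² + c³)
f(6)*(-2) + 15 = (6²*(1 + 6))*(-2) + 15 = (36*7)*(-2) + 15 = 252*(-2) + 15 = -504 + 15 = -489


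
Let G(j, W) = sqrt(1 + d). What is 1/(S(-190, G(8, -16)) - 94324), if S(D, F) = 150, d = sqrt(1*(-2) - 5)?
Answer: -1/94174 ≈ -1.0619e-5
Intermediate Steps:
d = I*sqrt(7) (d = sqrt(-2 - 5) = sqrt(-7) = I*sqrt(7) ≈ 2.6458*I)
G(j, W) = sqrt(1 + I*sqrt(7))
1/(S(-190, G(8, -16)) - 94324) = 1/(150 - 94324) = 1/(-94174) = -1/94174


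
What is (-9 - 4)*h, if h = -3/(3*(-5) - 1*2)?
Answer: -39/17 ≈ -2.2941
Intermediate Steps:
h = 3/17 (h = -3/(-15 - 2) = -3/(-17) = -3*(-1/17) = 3/17 ≈ 0.17647)
(-9 - 4)*h = (-9 - 4)*(3/17) = -13*3/17 = -39/17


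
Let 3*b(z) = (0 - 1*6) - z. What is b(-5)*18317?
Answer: -18317/3 ≈ -6105.7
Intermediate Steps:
b(z) = -2 - z/3 (b(z) = ((0 - 1*6) - z)/3 = ((0 - 6) - z)/3 = (-6 - z)/3 = -2 - z/3)
b(-5)*18317 = (-2 - ⅓*(-5))*18317 = (-2 + 5/3)*18317 = -⅓*18317 = -18317/3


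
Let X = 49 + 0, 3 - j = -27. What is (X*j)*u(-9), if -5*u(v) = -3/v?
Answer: -98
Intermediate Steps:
j = 30 (j = 3 - 1*(-27) = 3 + 27 = 30)
u(v) = 3/(5*v) (u(v) = -(-3)/(5*v) = 3/(5*v))
X = 49
(X*j)*u(-9) = (49*30)*((⅗)/(-9)) = 1470*((⅗)*(-⅑)) = 1470*(-1/15) = -98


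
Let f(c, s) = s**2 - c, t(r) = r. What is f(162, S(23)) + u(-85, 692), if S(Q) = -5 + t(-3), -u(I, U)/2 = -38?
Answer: -22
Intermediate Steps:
u(I, U) = 76 (u(I, U) = -2*(-38) = 76)
S(Q) = -8 (S(Q) = -5 - 3 = -8)
f(162, S(23)) + u(-85, 692) = ((-8)**2 - 1*162) + 76 = (64 - 162) + 76 = -98 + 76 = -22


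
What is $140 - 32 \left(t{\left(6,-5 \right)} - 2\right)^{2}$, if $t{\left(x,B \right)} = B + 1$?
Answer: $-1012$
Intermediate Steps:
$t{\left(x,B \right)} = 1 + B$
$140 - 32 \left(t{\left(6,-5 \right)} - 2\right)^{2} = 140 - 32 \left(\left(1 - 5\right) - 2\right)^{2} = 140 - 32 \left(-4 - 2\right)^{2} = 140 - 32 \left(-6\right)^{2} = 140 - 1152 = -1012$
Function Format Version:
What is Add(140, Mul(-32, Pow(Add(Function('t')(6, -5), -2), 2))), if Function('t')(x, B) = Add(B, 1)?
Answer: -1012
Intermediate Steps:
Function('t')(x, B) = Add(1, B)
Add(140, Mul(-32, Pow(Add(Function('t')(6, -5), -2), 2))) = Add(140, Mul(-32, Pow(Add(Add(1, -5), -2), 2))) = Add(140, Mul(-32, Pow(Add(-4, -2), 2))) = Add(140, Mul(-32, Pow(-6, 2))) = Add(140, Mul(-32, 36)) = Add(140, -1152) = -1012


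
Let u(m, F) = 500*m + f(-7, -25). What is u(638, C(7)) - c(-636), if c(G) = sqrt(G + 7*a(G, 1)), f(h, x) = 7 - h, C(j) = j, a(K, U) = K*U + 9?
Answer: 319014 - 5*I*sqrt(201) ≈ 3.1901e+5 - 70.887*I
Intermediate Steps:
a(K, U) = 9 + K*U
c(G) = sqrt(63 + 8*G) (c(G) = sqrt(G + 7*(9 + G*1)) = sqrt(G + 7*(9 + G)) = sqrt(G + (63 + 7*G)) = sqrt(63 + 8*G))
u(m, F) = 14 + 500*m (u(m, F) = 500*m + (7 - 1*(-7)) = 500*m + (7 + 7) = 500*m + 14 = 14 + 500*m)
u(638, C(7)) - c(-636) = (14 + 500*638) - sqrt(63 + 8*(-636)) = (14 + 319000) - sqrt(63 - 5088) = 319014 - sqrt(-5025) = 319014 - 5*I*sqrt(201)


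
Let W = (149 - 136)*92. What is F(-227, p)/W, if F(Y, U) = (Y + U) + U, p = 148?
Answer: 3/52 ≈ 0.057692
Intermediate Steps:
F(Y, U) = Y + 2*U (F(Y, U) = (U + Y) + U = Y + 2*U)
W = 1196 (W = 13*92 = 1196)
F(-227, p)/W = (-227 + 2*148)/1196 = (-227 + 296)*(1/1196) = 69*(1/1196) = 3/52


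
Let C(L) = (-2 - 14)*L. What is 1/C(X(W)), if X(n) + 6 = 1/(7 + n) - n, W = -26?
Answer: -19/6064 ≈ -0.0031332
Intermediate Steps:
X(n) = -6 + 1/(7 + n) - n (X(n) = -6 + (1/(7 + n) - n) = -6 + 1/(7 + n) - n)
C(L) = -16*L
1/C(X(W)) = 1/(-16*(-41 - 1*(-26)**2 - 13*(-26))/(7 - 26)) = 1/(-16*(-41 - 1*676 + 338)/(-19)) = 1/(-(-16)*(-41 - 676 + 338)/19) = 1/(-(-16)*(-379)/19) = 1/(-16*379/19) = 1/(-6064/19) = -19/6064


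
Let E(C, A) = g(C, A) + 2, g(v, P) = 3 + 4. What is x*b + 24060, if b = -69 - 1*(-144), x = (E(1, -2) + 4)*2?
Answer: 26010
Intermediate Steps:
g(v, P) = 7
E(C, A) = 9 (E(C, A) = 7 + 2 = 9)
x = 26 (x = (9 + 4)*2 = 13*2 = 26)
b = 75 (b = -69 + 144 = 75)
x*b + 24060 = 26*75 + 24060 = 1950 + 24060 = 26010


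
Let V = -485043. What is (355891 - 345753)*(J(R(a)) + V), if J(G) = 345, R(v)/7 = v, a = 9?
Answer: -4913868324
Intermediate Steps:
R(v) = 7*v
(355891 - 345753)*(J(R(a)) + V) = (355891 - 345753)*(345 - 485043) = 10138*(-484698) = -4913868324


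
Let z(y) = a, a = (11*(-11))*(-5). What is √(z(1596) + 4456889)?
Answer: √4457494 ≈ 2111.3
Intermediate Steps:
a = 605 (a = -121*(-5) = 605)
z(y) = 605
√(z(1596) + 4456889) = √(605 + 4456889) = √4457494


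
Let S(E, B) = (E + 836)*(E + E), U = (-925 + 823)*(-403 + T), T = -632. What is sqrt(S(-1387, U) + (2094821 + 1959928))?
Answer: sqrt(5583223) ≈ 2362.9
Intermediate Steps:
U = 105570 (U = (-925 + 823)*(-403 - 632) = -102*(-1035) = 105570)
S(E, B) = 2*E*(836 + E) (S(E, B) = (836 + E)*(2*E) = 2*E*(836 + E))
sqrt(S(-1387, U) + (2094821 + 1959928)) = sqrt(2*(-1387)*(836 - 1387) + (2094821 + 1959928)) = sqrt(2*(-1387)*(-551) + 4054749) = sqrt(1528474 + 4054749) = sqrt(5583223)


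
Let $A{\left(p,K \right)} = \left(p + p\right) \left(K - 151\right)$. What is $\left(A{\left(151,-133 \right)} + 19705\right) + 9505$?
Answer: $-56558$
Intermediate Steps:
$A{\left(p,K \right)} = 2 p \left(-151 + K\right)$
$\left(A{\left(151,-133 \right)} + 19705\right) + 9505 = \left(2 \cdot 151 \left(-151 - 133\right) + 19705\right) + 9505 = \left(2 \cdot 151 \left(-284\right) + 19705\right) + 9505 = \left(-85768 + 19705\right) + 9505 = -66063 + 9505 = -56558$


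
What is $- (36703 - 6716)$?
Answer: $-29987$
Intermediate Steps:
$- (36703 - 6716) = \left(-1\right) 29987 = -29987$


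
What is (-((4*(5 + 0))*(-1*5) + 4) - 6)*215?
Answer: 19350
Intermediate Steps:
(-((4*(5 + 0))*(-1*5) + 4) - 6)*215 = (-((4*5)*(-5) + 4) - 6)*215 = (-(20*(-5) + 4) - 6)*215 = (-(-100 + 4) - 6)*215 = (-1*(-96) - 6)*215 = (96 - 6)*215 = 90*215 = 19350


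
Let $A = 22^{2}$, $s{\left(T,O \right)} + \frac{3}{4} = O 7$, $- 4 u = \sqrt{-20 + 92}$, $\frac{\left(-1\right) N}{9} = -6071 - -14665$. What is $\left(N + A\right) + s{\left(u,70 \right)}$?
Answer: $- \frac{305491}{4} \approx -76373.0$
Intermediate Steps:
$N = -77346$ ($N = - 9 \left(-6071 - -14665\right) = - 9 \left(-6071 + 14665\right) = \left(-9\right) 8594 = -77346$)
$u = - \frac{3 \sqrt{2}}{2}$ ($u = - \frac{\sqrt{-20 + 92}}{4} = - \frac{\sqrt{72}}{4} = - \frac{6 \sqrt{2}}{4} = - \frac{3 \sqrt{2}}{2} \approx -2.1213$)
$s{\left(T,O \right)} = - \frac{3}{4} + 7 O$ ($s{\left(T,O \right)} = - \frac{3}{4} + O 7 = - \frac{3}{4} + 7 O$)
$A = 484$
$\left(N + A\right) + s{\left(u,70 \right)} = \left(-77346 + 484\right) + \left(- \frac{3}{4} + 7 \cdot 70\right) = -76862 + \left(- \frac{3}{4} + 490\right) = -76862 + \frac{1957}{4} = - \frac{305491}{4}$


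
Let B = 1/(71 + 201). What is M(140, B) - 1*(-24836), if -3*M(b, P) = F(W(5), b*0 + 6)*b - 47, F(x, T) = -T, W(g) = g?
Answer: 75395/3 ≈ 25132.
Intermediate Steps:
B = 1/272 ≈ 0.0036765
M(b, P) = 47/3 + 2*b (M(b, P) = -((-(b*0 + 6))*b - 47)/3 = -((-(0 + 6))*b - 47)/3 = -((-1*6)*b - 47)/3 = -(-6*b - 47)/3 = -(-47 - 6*b)/3 = 47/3 + 2*b)
M(140, B) - 1*(-24836) = (47/3 + 2*140) - 1*(-24836) = (47/3 + 280) + 24836 = 887/3 + 24836 = 75395/3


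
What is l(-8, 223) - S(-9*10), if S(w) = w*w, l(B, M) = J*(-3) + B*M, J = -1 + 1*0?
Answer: -9881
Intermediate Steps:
J = -1 (J = -1 + 0 = -1)
l(B, M) = 3 + B*M (l(B, M) = -1*(-3) + B*M = 3 + B*M)
S(w) = w²
l(-8, 223) - S(-9*10) = (3 - 8*223) - (-9*10)² = (3 - 1784) - 1*(-90)² = -1781 - 1*8100 = -1781 - 8100 = -9881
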